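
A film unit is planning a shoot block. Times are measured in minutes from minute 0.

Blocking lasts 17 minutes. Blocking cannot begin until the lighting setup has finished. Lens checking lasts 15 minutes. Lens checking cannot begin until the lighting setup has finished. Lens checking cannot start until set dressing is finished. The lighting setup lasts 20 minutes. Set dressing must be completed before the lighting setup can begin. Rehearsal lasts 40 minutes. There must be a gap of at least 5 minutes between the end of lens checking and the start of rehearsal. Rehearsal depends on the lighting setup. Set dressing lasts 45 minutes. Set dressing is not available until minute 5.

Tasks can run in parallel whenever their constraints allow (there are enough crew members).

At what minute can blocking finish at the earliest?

After its own release at minute 5, set dressing can start at minute 5 and finishes at minute 50.
The lighting setup waits on set dressing (finishes minute 50), so it starts at minute 50 and finishes at 50 + 20 = minute 70.
Blocking cannot begin until the lighting setup (finishes minute 70). It runs from minute 70 to 70 + 17 = minute 87.

87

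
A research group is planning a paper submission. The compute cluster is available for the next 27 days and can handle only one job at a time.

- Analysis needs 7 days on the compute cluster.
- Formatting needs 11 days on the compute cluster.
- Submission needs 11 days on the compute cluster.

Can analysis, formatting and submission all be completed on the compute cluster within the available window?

Running back to back, the jobs need 7 + 11 + 11 = 29 days on the compute cluster.
Since 29 > 27, they cannot all fit.

No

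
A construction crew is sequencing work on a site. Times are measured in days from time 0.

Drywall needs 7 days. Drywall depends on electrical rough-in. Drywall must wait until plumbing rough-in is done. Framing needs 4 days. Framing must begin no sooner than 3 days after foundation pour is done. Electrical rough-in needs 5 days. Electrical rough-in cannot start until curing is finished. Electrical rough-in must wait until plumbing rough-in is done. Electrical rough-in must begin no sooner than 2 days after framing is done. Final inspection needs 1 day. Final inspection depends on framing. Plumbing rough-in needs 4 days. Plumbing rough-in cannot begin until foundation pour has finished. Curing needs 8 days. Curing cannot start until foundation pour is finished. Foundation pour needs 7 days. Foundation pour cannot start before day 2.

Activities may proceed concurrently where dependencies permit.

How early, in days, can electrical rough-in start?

After its own release at day 2, foundation pour can start at day 2 and finishes at day 9.
Plumbing rough-in cannot begin until foundation pour (finishes day 9). It runs from day 9 to 9 + 4 = day 13.
After foundation pour (finishes day 9, plus 3-day gap → day 12), framing can start at day 12 and finishes at day 16.
After foundation pour (finishes day 9), curing can start at day 9 and finishes at day 17.
Electrical rough-in waits on curing (finishes day 17); plumbing rough-in (finishes day 13); framing (finishes day 16, plus 2-day gap → day 18). The latest of these is day 18, which is the earliest electrical rough-in can start.

18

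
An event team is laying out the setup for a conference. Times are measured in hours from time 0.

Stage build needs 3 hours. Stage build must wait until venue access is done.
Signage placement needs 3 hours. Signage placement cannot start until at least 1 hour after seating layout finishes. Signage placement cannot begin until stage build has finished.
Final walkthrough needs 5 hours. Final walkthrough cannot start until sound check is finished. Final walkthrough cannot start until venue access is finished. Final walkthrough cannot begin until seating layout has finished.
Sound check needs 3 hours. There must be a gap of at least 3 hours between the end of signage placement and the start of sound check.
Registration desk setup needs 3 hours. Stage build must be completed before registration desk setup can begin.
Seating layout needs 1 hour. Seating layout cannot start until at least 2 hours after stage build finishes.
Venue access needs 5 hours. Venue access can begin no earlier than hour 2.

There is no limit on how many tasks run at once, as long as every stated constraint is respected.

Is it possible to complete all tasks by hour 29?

After its own release at hour 2, venue access can start at hour 2 and finishes at hour 7.
After venue access (finishes hour 7), stage build can start at hour 7 and finishes at hour 10.
After stage build (finishes hour 10), registration desk setup can start at hour 10 and finishes at hour 13.
Seating layout waits on stage build (finishes hour 10, plus 2-hour gap → hour 12), so it starts at hour 12 and finishes at 12 + 1 = hour 13.
Signage placement cannot start until seating layout (finishes hour 13, plus 1-hour gap → hour 14); stage build (finishes hour 10). The controlling bound is hour 14, so signage placement finishes at 14 + 3 = hour 17.
Sound check waits on signage placement (finishes hour 17, plus 3-hour gap → hour 20), so it starts at hour 20 and finishes at 20 + 3 = hour 23.
Final walkthrough has to wait for sound check (finishes hour 23); venue access (finishes hour 7); seating layout (finishes hour 13). The latest of these is hour 23, so final walkthrough runs hour 23 to 23 + 5 = hour 28.
Every task is finished by hour 28, which is no later than the deadline of 29, so the schedule is feasible.

Yes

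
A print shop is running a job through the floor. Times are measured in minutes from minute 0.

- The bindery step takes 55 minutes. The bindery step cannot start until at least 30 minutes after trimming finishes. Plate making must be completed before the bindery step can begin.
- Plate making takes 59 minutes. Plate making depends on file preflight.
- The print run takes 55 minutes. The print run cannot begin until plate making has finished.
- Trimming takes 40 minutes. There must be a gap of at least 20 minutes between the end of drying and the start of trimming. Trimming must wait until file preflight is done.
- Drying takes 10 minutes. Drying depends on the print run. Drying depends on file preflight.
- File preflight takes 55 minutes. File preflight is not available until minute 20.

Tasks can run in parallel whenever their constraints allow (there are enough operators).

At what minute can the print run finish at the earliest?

File preflight waits on its own release at minute 20, so it starts at minute 20 and finishes at 20 + 55 = minute 75.
Plate making cannot begin until file preflight (finishes minute 75). It runs from minute 75 to 75 + 59 = minute 134.
The print run waits on plate making (finishes minute 134), so it starts at minute 134 and finishes at 134 + 55 = minute 189.

189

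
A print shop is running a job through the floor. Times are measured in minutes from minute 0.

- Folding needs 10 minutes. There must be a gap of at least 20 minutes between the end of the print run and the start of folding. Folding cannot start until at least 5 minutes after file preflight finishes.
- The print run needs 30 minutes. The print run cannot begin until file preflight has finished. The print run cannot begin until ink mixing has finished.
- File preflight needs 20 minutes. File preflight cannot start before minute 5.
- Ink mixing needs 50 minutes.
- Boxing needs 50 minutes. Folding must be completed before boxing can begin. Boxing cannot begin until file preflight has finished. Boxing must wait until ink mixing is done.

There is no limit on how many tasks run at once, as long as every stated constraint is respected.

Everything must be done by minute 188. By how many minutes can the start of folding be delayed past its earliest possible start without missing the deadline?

Nothing blocks ink mixing, so it runs from minute 0 to minute 50.
File preflight cannot begin until its own release at minute 5. It runs from minute 5 to 5 + 20 = minute 25.
For the print run: file preflight (finishes minute 25); ink mixing (finishes minute 50). Taking the maximum gives a start of minute 50, and it finishes at 50 + 30 = minute 80.
Folding has to wait for the print run (finishes minute 80, plus 20-minute gap → minute 100); file preflight (finishes minute 25, plus 5-minute gap → minute 30). The latest of these is minute 100, so folding runs minute 100 to 100 + 10 = minute 110.

Working backward from the deadline:
Boxing has no dependents, so it just needs to finish by minute 188. Starting by 188 − 50 = minute 138 achieves that.
Folding must finish before boxing (must start by minute 138). With a 10-minute duration, folding must start by 138 − 10 = minute 128.
So folding can start as early as minute 100 and as late as minute 128, giving 128 − 100 = 28 minutes of slack.

28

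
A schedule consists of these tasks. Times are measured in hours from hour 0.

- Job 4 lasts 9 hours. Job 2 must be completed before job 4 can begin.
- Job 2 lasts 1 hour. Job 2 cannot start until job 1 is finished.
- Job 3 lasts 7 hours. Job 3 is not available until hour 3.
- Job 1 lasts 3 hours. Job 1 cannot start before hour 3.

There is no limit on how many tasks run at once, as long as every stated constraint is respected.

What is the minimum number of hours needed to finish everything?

16

Job 3 cannot begin until its own release at hour 3. It runs from hour 3 to 3 + 7 = hour 10.
After its own release at hour 3, job 1 can start at hour 3 and finishes at hour 6.
Job 2 waits on job 1 (finishes hour 6), so it starts at hour 6 and finishes at 6 + 1 = hour 7.
Job 4 cannot begin until job 2 (finishes hour 7). It runs from hour 7 to 7 + 9 = hour 16.
All tasks are finished once the last one completes. Finish times: Job 1 at 6, Job 2 at 7, Job 3 at 10, Job 4 at 16. The latest is hour 16.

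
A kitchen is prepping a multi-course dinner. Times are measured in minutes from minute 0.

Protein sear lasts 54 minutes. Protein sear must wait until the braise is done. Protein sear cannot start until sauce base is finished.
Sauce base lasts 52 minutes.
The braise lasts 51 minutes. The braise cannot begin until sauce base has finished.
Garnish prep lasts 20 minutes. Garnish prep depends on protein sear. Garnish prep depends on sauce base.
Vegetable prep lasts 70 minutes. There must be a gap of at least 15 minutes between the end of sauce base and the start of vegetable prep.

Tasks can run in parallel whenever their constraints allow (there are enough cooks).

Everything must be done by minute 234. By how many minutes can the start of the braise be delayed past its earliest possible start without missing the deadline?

57

Nothing blocks sauce base, so it runs from minute 0 to minute 52.
The braise waits on sauce base (finishes minute 52), so it starts at minute 52 and finishes at 52 + 51 = minute 103.

Working backward from the deadline:
To finish by minute 234, garnish prep (duration 20) must start no later than minute 214.
Protein sear must finish before garnish prep (must start by minute 214). With a 54-minute duration, protein sear must start by 214 − 54 = minute 160.
Since protein sear (must start by minute 160) depends on it, the braise must finish by minute 160. Backing off its 51-minute duration gives a latest start of minute 109.
So the braise can start as early as minute 52 and as late as minute 109, giving 109 − 52 = 57 minutes of slack.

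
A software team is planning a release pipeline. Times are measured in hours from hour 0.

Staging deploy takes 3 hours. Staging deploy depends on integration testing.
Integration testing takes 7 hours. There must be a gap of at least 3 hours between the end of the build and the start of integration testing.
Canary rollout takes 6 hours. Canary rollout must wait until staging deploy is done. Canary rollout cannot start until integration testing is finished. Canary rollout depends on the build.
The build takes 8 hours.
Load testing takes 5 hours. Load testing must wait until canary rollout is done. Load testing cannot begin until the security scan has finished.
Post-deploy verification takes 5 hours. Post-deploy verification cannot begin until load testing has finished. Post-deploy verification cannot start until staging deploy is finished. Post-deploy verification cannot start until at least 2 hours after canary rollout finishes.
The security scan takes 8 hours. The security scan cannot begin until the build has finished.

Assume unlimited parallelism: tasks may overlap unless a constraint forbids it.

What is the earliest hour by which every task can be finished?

37

The build can start immediately at hour 0; it finishes at hour 8.
The security scan cannot begin until the build (finishes hour 8). It runs from hour 8 to 8 + 8 = hour 16.
Integration testing cannot begin until the build (finishes hour 8, plus 3-hour gap → hour 11). It runs from hour 11 to 11 + 7 = hour 18.
After integration testing (finishes hour 18), staging deploy can start at hour 18 and finishes at hour 21.
Canary rollout has to wait for staging deploy (finishes hour 21); integration testing (finishes hour 18); the build (finishes hour 8). The latest of these is hour 21, so canary rollout runs hour 21 to 21 + 6 = hour 27.
For load testing: canary rollout (finishes hour 27); the security scan (finishes hour 16). Taking the maximum gives a start of hour 27, and it finishes at 27 + 5 = hour 32.
Post-deploy verification cannot start until load testing (finishes hour 32); staging deploy (finishes hour 21); canary rollout (finishes hour 27, plus 2-hour gap → hour 29). The controlling bound is hour 32, so post-deploy verification finishes at 32 + 5 = hour 37.
All tasks are finished once the last one completes. Finish times: The build at 8, Integration testing at 18, The security scan at 16, Staging deploy at 21, Canary rollout at 27, Load testing at 32, Post-deploy verification at 37. The latest is hour 37.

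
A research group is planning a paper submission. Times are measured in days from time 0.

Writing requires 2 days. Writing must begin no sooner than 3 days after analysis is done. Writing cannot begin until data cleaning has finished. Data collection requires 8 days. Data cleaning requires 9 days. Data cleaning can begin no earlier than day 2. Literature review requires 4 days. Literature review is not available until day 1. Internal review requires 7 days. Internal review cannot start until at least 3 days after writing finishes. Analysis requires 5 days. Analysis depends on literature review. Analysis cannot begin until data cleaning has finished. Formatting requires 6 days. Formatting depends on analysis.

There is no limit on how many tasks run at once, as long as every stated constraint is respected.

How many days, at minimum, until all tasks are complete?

31

Data cleaning cannot begin until its own release at day 2. It runs from day 2 to 2 + 9 = day 11.
Nothing blocks data collection, so it runs from day 0 to day 8.
Literature review waits on its own release at day 1, so it starts at day 1 and finishes at 1 + 4 = day 5.
Analysis needs all of literature review (finishes day 5); data cleaning (finishes day 11). That puts its earliest start at day 11; it finishes at 11 + 5 = day 16.
After analysis (finishes day 16), formatting can start at day 16 and finishes at day 22.
Writing cannot start until analysis (finishes day 16, plus 3-day gap → day 19); data cleaning (finishes day 11). The controlling bound is day 19, so writing finishes at 19 + 2 = day 21.
Internal review waits on writing (finishes day 21, plus 3-day gap → day 24), so it starts at day 24 and finishes at 24 + 7 = day 31.
All tasks are finished once the last one completes. Finish times: Literature review at 5, Data collection at 8, Data cleaning at 11, Analysis at 16, Writing at 21, Internal review at 31, Formatting at 22. The latest is day 31.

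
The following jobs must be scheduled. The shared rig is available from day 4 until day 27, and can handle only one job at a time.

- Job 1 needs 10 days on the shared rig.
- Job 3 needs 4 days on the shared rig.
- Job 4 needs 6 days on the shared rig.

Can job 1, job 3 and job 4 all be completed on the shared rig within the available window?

The shared rig window is 27 − 4 = 23 days.
Running back to back, the jobs need 10 + 4 + 6 = 20 days on the shared rig.
Since 20 ≤ 23, they fit within the window.

Yes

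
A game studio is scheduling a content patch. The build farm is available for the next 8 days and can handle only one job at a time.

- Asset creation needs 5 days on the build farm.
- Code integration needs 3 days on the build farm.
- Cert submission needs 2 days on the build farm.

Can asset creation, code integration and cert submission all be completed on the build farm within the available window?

No

Running back to back, the jobs need 5 + 3 + 2 = 10 days on the build farm.
Since 10 > 8, they cannot all fit.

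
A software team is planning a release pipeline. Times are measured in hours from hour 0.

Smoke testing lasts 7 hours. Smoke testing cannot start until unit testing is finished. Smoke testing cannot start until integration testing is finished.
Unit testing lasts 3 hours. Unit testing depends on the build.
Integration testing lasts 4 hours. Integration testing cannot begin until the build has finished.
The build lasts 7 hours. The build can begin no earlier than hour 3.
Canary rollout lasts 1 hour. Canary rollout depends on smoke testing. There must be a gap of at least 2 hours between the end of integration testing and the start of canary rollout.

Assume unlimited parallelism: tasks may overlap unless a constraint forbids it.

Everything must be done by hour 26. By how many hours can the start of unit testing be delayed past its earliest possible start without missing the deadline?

5

The build waits on its own release at hour 3, so it starts at hour 3 and finishes at 3 + 7 = hour 10.
Unit testing cannot begin until the build (finishes hour 10). It runs from hour 10 to 10 + 3 = hour 13.

Working backward from the deadline:
To finish by hour 26, canary rollout (duration 1) must start no later than hour 25.
Smoke testing feeds into canary rollout (must start by hour 25); so smoke testing must finish by hour 25 and therefore start by hour 18.
Unit testing has to be done before smoke testing (must start by hour 18). That means finishing by hour 18, i.e. starting by 18 − 3 = hour 15.
So unit testing can start as early as hour 10 and as late as hour 15, giving 15 − 10 = 5 hours of slack.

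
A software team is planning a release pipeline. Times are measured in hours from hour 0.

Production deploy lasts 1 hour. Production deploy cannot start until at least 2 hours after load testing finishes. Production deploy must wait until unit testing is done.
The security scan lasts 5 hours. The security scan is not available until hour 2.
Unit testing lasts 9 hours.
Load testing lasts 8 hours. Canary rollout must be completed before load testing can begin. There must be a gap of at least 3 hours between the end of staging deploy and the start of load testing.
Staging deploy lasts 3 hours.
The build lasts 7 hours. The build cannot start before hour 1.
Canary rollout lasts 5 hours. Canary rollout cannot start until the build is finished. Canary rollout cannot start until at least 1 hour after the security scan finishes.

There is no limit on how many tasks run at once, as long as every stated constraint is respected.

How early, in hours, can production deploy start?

Staging deploy can start immediately at hour 0; it finishes at hour 3.
The security scan cannot begin until its own release at hour 2. It runs from hour 2 to 2 + 5 = hour 7.
Nothing blocks unit testing, so it runs from hour 0 to hour 9.
The build waits on its own release at hour 1, so it starts at hour 1 and finishes at 1 + 7 = hour 8.
Canary rollout needs all of the build (finishes hour 8); the security scan (finishes hour 7, plus 1-hour gap → hour 8). That puts its earliest start at hour 8; it finishes at 8 + 5 = hour 13.
For load testing: canary rollout (finishes hour 13); staging deploy (finishes hour 3, plus 3-hour gap → hour 6). Taking the maximum gives a start of hour 13, and it finishes at 13 + 8 = hour 21.
Production deploy waits on load testing (finishes hour 21, plus 2-hour gap → hour 23); unit testing (finishes hour 9). The latest of these is hour 23, which is the earliest production deploy can start.

23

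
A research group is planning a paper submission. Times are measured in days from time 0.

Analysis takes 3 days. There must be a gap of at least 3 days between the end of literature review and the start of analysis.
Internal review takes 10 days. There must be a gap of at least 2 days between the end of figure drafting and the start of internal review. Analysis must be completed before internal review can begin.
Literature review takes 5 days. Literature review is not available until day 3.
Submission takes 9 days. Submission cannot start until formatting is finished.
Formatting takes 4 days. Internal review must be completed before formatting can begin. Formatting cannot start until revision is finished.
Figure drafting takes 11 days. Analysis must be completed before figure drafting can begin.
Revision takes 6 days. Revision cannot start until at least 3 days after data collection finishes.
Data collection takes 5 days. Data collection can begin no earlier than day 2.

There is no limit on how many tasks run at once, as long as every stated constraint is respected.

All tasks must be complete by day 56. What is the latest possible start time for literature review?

9

Submission has no dependents, so it just needs to finish by day 56. Starting by 56 − 9 = day 47 achieves that.
Formatting must finish before submission (must start by day 47). With a 4-day duration, formatting must start by 47 − 4 = day 43.
Internal review has to be done before formatting (must start by day 43). That means finishing by day 43, i.e. starting by 43 − 10 = day 33.
Since internal review (must start by day 33, minus 2-day gap → day 31) depends on it, figure drafting must finish by day 31. Backing off its 11-day duration gives a latest start of day 20.
Analysis has several dependents: figure drafting (must start by day 20); internal review (must start by day 33). The earliest of those limits is day 20, so analysis must start by 20 − 3 = day 17.
Since analysis (must start by day 17, minus 3-day gap → day 14) depends on it, literature review must finish by day 14. Backing off its 5-day duration gives a latest start of day 9.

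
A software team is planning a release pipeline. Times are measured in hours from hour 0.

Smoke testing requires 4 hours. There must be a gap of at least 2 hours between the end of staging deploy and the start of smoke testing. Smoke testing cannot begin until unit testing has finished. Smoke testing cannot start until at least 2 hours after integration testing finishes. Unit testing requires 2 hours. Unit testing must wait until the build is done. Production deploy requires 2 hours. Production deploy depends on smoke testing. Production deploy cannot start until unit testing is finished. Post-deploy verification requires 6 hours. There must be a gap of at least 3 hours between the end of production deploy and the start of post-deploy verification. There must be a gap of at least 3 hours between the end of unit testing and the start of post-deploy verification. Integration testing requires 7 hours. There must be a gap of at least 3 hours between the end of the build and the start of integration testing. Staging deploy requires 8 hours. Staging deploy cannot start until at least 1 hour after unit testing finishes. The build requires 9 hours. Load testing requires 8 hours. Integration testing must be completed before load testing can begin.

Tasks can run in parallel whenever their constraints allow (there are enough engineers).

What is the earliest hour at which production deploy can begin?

Nothing blocks the build, so it runs from hour 0 to hour 9.
Integration testing cannot begin until the build (finishes hour 9, plus 3-hour gap → hour 12). It runs from hour 12 to 12 + 7 = hour 19.
Unit testing waits on the build (finishes hour 9), so it starts at hour 9 and finishes at 9 + 2 = hour 11.
Staging deploy cannot begin until unit testing (finishes hour 11, plus 1-hour gap → hour 12). It runs from hour 12 to 12 + 8 = hour 20.
Smoke testing cannot start until staging deploy (finishes hour 20, plus 2-hour gap → hour 22); unit testing (finishes hour 11); integration testing (finishes hour 19, plus 2-hour gap → hour 21). The controlling bound is hour 22, so smoke testing finishes at 22 + 4 = hour 26.
Production deploy waits on smoke testing (finishes hour 26); unit testing (finishes hour 11). The latest of these is hour 26, which is the earliest production deploy can start.

26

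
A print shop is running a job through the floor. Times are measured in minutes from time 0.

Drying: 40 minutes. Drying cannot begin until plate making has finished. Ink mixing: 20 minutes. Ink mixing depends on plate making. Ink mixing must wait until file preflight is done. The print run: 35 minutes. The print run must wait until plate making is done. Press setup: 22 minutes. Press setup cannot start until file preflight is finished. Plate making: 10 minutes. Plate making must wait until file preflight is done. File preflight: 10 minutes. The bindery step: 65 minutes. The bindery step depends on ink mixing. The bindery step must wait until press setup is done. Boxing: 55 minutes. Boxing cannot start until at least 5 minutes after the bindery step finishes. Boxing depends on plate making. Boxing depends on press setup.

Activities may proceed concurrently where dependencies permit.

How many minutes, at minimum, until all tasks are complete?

165

File preflight has no prerequisites, so it starts at minute 0 and finishes at minute 10.
After file preflight (finishes minute 10), press setup can start at minute 10 and finishes at minute 32.
Plate making waits on file preflight (finishes minute 10), so it starts at minute 10 and finishes at 10 + 10 = minute 20.
Drying waits on plate making (finishes minute 20), so it starts at minute 20 and finishes at 20 + 40 = minute 60.
The print run cannot begin until plate making (finishes minute 20). It runs from minute 20 to 20 + 35 = minute 55.
For ink mixing: plate making (finishes minute 20); file preflight (finishes minute 10). Taking the maximum gives a start of minute 20, and it finishes at 20 + 20 = minute 40.
The bindery step cannot start until ink mixing (finishes minute 40); press setup (finishes minute 32). The controlling bound is minute 40, so the bindery step finishes at 40 + 65 = minute 105.
Boxing cannot start until the bindery step (finishes minute 105, plus 5-minute gap → minute 110); plate making (finishes minute 20); press setup (finishes minute 32). The controlling bound is minute 110, so boxing finishes at 110 + 55 = minute 165.
All tasks are finished once the last one completes. Finish times: File preflight at 10, Plate making at 20, Ink mixing at 40, Press setup at 32, The print run at 55, Drying at 60, The bindery step at 105, Boxing at 165. The latest is minute 165.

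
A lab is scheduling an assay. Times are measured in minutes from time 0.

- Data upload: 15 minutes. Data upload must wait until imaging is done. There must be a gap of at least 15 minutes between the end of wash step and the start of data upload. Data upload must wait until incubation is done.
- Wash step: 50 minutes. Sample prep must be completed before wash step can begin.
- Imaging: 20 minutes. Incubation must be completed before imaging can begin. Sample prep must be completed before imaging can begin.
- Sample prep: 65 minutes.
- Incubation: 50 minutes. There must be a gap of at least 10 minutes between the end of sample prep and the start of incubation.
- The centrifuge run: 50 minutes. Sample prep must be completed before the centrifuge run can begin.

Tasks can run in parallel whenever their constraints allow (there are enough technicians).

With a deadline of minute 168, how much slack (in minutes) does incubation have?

Sample prep has no prerequisites, so it starts at minute 0 and finishes at minute 65.
After sample prep (finishes minute 65, plus 10-minute gap → minute 75), incubation can start at minute 75 and finishes at minute 125.

Working backward from the deadline:
Nothing follows data upload; the deadline of minute 168 is its only limit. It must start by 168 − 15 = minute 153.
Since data upload (must start by minute 153) depends on it, imaging must finish by minute 153. Backing off its 20-minute duration gives a latest start of minute 133.
Incubation must finish in time for imaging (must start by minute 133); data upload (must start by minute 153). The tightest is minute 133, so incubation must start by 133 − 50 = minute 83.
So incubation can start as early as minute 75 and as late as minute 83, giving 83 − 75 = 8 minutes of slack.

8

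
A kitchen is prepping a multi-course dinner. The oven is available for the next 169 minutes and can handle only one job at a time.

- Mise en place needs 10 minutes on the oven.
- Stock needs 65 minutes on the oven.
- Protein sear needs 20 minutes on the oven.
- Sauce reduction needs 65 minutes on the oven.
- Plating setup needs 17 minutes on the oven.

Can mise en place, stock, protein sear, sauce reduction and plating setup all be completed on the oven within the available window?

No

Running back to back, the jobs need 10 + 65 + 20 + 65 + 17 = 177 minutes on the oven.
Since 177 > 169, they cannot all fit.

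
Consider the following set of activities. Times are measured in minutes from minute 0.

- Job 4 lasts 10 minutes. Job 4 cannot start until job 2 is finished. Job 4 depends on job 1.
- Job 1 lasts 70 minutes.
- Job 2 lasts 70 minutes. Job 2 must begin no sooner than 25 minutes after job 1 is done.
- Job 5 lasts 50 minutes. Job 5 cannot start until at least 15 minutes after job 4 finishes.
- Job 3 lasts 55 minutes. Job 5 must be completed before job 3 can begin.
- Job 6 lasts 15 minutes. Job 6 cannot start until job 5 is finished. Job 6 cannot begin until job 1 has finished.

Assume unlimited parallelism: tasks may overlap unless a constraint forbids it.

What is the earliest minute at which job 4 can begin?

Job 1 has no prerequisites, so it starts at minute 0 and finishes at minute 70.
After job 1 (finishes minute 70, plus 25-minute gap → minute 95), job 2 can start at minute 95 and finishes at minute 165.
Job 4 waits on job 2 (finishes minute 165); job 1 (finishes minute 70). The latest of these is minute 165, which is the earliest job 4 can start.

165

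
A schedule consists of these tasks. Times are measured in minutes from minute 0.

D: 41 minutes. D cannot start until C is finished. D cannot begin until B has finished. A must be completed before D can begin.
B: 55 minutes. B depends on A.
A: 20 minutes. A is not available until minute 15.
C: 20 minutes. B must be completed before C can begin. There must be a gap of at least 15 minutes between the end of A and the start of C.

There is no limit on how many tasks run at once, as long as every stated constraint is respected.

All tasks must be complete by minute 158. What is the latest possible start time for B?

42

Nothing follows D; the deadline of minute 158 is its only limit. It must start by 158 − 41 = minute 117.
Since D (must start by minute 117) depends on it, C must finish by minute 117. Backing off its 20-minute duration gives a latest start of minute 97.
B has several dependents: C (must start by minute 97); D (must start by minute 117). The earliest of those limits is minute 97, so B must start by 97 − 55 = minute 42.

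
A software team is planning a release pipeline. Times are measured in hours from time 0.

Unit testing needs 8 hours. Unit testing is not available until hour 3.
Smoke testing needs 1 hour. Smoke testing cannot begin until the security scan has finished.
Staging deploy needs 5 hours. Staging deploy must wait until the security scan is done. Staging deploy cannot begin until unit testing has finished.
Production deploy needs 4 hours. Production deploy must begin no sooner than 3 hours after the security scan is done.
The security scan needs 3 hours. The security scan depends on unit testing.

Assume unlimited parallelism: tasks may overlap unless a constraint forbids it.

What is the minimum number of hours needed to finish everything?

Unit testing cannot begin until its own release at hour 3. It runs from hour 3 to 3 + 8 = hour 11.
After unit testing (finishes hour 11), the security scan can start at hour 11 and finishes at hour 14.
Production deploy cannot begin until the security scan (finishes hour 14, plus 3-hour gap → hour 17). It runs from hour 17 to 17 + 4 = hour 21.
Smoke testing cannot begin until the security scan (finishes hour 14). It runs from hour 14 to 14 + 1 = hour 15.
For staging deploy: the security scan (finishes hour 14); unit testing (finishes hour 11). Taking the maximum gives a start of hour 14, and it finishes at 14 + 5 = hour 19.
All tasks are finished once the last one completes. Finish times: Unit testing at 11, The security scan at 14, Staging deploy at 19, Smoke testing at 15, Production deploy at 21. The latest is hour 21.

21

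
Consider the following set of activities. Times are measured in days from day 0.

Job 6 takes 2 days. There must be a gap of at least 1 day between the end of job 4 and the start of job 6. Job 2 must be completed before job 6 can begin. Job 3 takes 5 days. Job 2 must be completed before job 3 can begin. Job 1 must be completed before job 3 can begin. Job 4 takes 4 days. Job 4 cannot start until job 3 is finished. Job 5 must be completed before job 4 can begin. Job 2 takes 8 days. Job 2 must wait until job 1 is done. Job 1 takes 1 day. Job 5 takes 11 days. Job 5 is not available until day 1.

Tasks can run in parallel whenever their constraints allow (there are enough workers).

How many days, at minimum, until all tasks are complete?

Job 5 waits on its own release at day 1, so it starts at day 1 and finishes at 1 + 11 = day 12.
Nothing blocks job 1, so it runs from day 0 to day 1.
Job 2 cannot begin until job 1 (finishes day 1). It runs from day 1 to 1 + 8 = day 9.
Job 3 needs all of job 2 (finishes day 9); job 1 (finishes day 1). That puts its earliest start at day 9; it finishes at 9 + 5 = day 14.
Job 4 needs all of job 3 (finishes day 14); job 5 (finishes day 12). That puts its earliest start at day 14; it finishes at 14 + 4 = day 18.
Job 6 cannot start until job 4 (finishes day 18, plus 1-day gap → day 19); job 2 (finishes day 9). The controlling bound is day 19, so job 6 finishes at 19 + 2 = day 21.
All tasks are finished once the last one completes. Finish times: Job 1 at 1, Job 2 at 9, Job 3 at 14, Job 4 at 18, Job 5 at 12, Job 6 at 21. The latest is day 21.

21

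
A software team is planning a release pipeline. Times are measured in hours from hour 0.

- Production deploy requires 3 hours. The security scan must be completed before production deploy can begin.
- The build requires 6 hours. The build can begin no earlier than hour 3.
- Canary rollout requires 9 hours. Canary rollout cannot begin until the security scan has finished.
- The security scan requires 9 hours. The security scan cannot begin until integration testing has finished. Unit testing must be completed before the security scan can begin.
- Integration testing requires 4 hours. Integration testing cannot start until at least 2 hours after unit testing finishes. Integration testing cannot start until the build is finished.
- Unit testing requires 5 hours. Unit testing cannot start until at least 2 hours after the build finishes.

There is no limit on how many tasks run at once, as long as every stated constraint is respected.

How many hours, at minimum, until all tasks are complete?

40

The build waits on its own release at hour 3, so it starts at hour 3 and finishes at 3 + 6 = hour 9.
Unit testing cannot begin until the build (finishes hour 9, plus 2-hour gap → hour 11). It runs from hour 11 to 11 + 5 = hour 16.
Integration testing has to wait for unit testing (finishes hour 16, plus 2-hour gap → hour 18); the build (finishes hour 9). The latest of these is hour 18, so integration testing runs hour 18 to 18 + 4 = hour 22.
For the security scan: integration testing (finishes hour 22); unit testing (finishes hour 16). Taking the maximum gives a start of hour 22, and it finishes at 22 + 9 = hour 31.
Production deploy cannot begin until the security scan (finishes hour 31). It runs from hour 31 to 31 + 3 = hour 34.
After the security scan (finishes hour 31), canary rollout can start at hour 31 and finishes at hour 40.
All tasks are finished once the last one completes. Finish times: The build at 9, Unit testing at 16, Integration testing at 22, The security scan at 31, Canary rollout at 40, Production deploy at 34. The latest is hour 40.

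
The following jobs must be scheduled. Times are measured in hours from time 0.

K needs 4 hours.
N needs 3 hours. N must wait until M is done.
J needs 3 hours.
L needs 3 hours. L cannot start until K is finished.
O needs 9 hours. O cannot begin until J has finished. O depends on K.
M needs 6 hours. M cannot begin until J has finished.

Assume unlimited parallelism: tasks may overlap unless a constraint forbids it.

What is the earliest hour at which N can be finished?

J can start immediately at hour 0; it finishes at hour 3.
After J (finishes hour 3), M can start at hour 3 and finishes at hour 9.
N cannot begin until M (finishes hour 9). It runs from hour 9 to 9 + 3 = hour 12.

12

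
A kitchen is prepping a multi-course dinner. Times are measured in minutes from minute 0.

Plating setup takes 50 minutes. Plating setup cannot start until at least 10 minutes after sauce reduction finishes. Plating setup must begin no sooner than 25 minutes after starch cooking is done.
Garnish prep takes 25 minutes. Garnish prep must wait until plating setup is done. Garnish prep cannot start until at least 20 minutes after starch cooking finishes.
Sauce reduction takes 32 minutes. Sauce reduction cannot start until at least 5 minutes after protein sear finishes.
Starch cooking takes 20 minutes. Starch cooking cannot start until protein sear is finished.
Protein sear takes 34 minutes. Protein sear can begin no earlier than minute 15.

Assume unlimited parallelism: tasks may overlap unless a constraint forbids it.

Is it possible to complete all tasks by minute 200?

Yes

Protein sear cannot begin until its own release at minute 15. It runs from minute 15 to 15 + 34 = minute 49.
Starch cooking cannot begin until protein sear (finishes minute 49). It runs from minute 49 to 49 + 20 = minute 69.
Sauce reduction cannot begin until protein sear (finishes minute 49, plus 5-minute gap → minute 54). It runs from minute 54 to 54 + 32 = minute 86.
Plating setup has to wait for sauce reduction (finishes minute 86, plus 10-minute gap → minute 96); starch cooking (finishes minute 69, plus 25-minute gap → minute 94). The latest of these is minute 96, so plating setup runs minute 96 to 96 + 50 = minute 146.
Garnish prep has to wait for plating setup (finishes minute 146); starch cooking (finishes minute 69, plus 20-minute gap → minute 89). The latest of these is minute 146, so garnish prep runs minute 146 to 146 + 25 = minute 171.
Every task is finished by minute 171, which is no later than the deadline of 200, so the schedule is feasible.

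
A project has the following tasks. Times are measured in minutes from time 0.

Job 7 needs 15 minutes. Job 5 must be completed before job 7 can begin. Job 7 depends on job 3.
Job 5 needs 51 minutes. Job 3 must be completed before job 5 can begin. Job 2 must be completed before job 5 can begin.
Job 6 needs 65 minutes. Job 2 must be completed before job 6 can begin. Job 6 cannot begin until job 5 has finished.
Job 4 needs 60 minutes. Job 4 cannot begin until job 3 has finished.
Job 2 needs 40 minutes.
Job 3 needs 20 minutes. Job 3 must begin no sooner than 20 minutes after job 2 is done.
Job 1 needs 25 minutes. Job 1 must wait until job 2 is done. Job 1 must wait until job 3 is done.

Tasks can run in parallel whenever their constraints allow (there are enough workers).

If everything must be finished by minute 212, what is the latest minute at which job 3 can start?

76

To finish by minute 212, job 1 (duration 25) must start no later than minute 187.
Nothing follows job 4; the deadline of minute 212 is its only limit. It must start by 212 − 60 = minute 152.
Job 6 has no dependents, so it just needs to finish by minute 212. Starting by 212 − 65 = minute 147 achieves that.
Nothing follows job 7; the deadline of minute 212 is its only limit. It must start by 212 − 15 = minute 197.
Job 5 must finish in time for job 6 (must start by minute 147); job 7 (must start by minute 197). The tightest is minute 147, so job 5 must start by 147 − 51 = minute 96.
Job 3 feeds job 1 (must start by minute 187); job 4 (must start by minute 152); job 5 (must start by minute 96); job 7 (must start by minute 197). Taking the minimum, job 3 must finish by minute 96 and start by 96 − 20 = minute 76.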